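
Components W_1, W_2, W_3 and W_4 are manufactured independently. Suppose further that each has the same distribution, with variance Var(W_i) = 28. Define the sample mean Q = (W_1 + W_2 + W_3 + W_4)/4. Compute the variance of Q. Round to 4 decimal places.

7.0000

By independence, Var(Q) = (0.25)²Var(W_1) + (0.25)²Var(W_2) + (0.25)²Var(W_3) + (0.25)²Var(W_4)
= (0.25)²·28 + (0.25)²·28 + (0.25)²·28 + (0.25)²·28 = 7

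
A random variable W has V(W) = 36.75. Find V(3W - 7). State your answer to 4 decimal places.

330.7500

V(3W - 7) = (3)²·V(W) = 9·36.75 = 330.75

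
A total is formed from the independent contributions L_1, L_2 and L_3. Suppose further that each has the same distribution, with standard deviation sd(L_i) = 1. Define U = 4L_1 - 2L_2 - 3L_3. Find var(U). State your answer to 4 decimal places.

29.0000

var(L_i) = (1)² = 1
By independence, var(U) = (4)²var(L_1) + (-2)²var(L_2) + (-3)²var(L_3)
= (4)²·1 + (-2)²·1 + (-3)²·1 = 29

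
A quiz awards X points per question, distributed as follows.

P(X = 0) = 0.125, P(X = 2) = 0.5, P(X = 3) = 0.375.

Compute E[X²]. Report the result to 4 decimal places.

E[X²] = (0)²(0.125) + (2)²(0.5) + (3)²(0.375) = 5.375

5.3750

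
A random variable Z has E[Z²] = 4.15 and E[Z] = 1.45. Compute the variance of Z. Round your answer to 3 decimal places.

2.048

Var(Z) = 4.15 − (1.45)² = 2.0475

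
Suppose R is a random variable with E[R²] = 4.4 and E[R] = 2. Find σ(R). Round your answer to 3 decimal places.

0.632

Var(R) = 4.4 − (2)² = 0.4
σ(R) = √0.4 ≈ 0.632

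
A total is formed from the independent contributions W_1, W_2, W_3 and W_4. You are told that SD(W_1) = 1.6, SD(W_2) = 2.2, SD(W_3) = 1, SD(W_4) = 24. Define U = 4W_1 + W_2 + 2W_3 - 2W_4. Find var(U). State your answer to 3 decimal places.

2353.800

var(W_1) = 2.56, var(W_2) = 4.84, var(W_3) = 1, var(W_4) = 576
By independence, var(U) = (4)²var(W_1) + (1)²var(W_2) + (2)²var(W_3) + (-2)²var(W_4)
= (4)²·2.56 + (1)²·4.84 + (2)²·1 + (-2)²·576 = 2353.8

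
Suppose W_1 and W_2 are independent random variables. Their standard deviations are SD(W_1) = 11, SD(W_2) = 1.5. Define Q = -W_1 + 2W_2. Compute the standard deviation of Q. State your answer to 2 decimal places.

11.40

Var(W_1) = 121, Var(W_2) = 2.25
By independence, Var(Q) = (-1)²Var(W_1) + (2)²Var(W_2)
= (-1)²·121 + (2)²·2.25 = 130
SD(Q) = √130 ≈ 11.40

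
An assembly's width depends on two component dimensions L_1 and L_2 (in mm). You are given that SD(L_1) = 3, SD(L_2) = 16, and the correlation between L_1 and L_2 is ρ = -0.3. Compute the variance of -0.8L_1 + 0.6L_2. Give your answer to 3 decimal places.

111.744

V(L_1) = (3)² = 9;  V(L_2) = (16)² = 256
Cov(L_1,L_2) = ρ·SD(L_1)·SD(L_2) = -0.3·3·16 = -14.4
V(-0.8L_1 + 0.6L_2) = (-0.8)²·V(L_1) + (0.6)²·V(L_2) + 2·(-0.8)·(0.6)·Cov(L_1,L_2)
= 0.64·9 + 0.36·256 + -0.96·-14.4 = 111.744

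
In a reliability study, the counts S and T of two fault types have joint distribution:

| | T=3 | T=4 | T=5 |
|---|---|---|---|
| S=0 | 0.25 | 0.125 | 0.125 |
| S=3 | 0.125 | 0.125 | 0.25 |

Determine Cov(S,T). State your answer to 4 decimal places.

0.3750

E[S] = 1.5,  E[T] = 4
E[ST] = 6.375
Cov(S,T) = E[ST] − E[S]E[T] = 6.375 − (1.5)(4) = 0.375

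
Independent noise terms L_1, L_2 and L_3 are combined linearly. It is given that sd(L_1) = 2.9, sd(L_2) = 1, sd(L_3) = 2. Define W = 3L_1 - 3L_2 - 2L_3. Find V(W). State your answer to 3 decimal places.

100.690

V(L_1) = 8.41, V(L_2) = 1, V(L_3) = 4
By independence, V(W) = (3)²V(L_1) + (-3)²V(L_2) + (-2)²V(L_3)
= (3)²·8.41 + (-3)²·1 + (-2)²·4 = 100.69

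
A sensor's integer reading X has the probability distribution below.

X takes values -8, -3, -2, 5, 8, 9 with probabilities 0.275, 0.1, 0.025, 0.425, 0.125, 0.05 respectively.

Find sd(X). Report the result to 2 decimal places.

6.34

E[X] = (-8)(0.275) + (-3)(0.1) + (-2)(0.025) + (5)(0.425) + (8)(0.125) + (9)(0.05) = 1.025
E[X²] = (-8)²(0.275) + (-3)²(0.1) + (-2)²(0.025) + (5)²(0.425) + (8)²(0.125) + (9)²(0.05) = 41.275
Var(X) = E[X²] − (E[X])² = 41.275 − (1.025)² = 40.224375
sd(X) = √40.224375 ≈ 6.34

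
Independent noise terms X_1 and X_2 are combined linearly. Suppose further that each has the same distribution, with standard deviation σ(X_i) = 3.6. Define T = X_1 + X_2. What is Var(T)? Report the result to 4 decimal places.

Var(X_i) = (3.6)² = 12.96
By independence, Var(T) = (1)²Var(X_1) + (1)²Var(X_2)
= (1)²·12.96 + (1)²·12.96 = 25.92

25.9200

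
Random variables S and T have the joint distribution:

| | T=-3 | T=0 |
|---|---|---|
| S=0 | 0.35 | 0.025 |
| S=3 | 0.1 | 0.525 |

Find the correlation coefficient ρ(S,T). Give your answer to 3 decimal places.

E[S] = 1.875,  E[T] = -1.35
E[ST] = -0.9
cov(S,T) = E[ST] − E[S]E[T] = -0.9 − (1.875)(-1.35) = 1.63125
Var(S) = 2.109375,  Var(T) = 2.2275
ρ = 1.63125 / √(2.109375·2.2275) ≈ 0.753

0.753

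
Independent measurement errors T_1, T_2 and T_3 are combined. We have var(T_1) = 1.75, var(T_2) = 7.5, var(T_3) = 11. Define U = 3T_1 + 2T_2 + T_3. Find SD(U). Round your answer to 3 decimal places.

7.533

By independence, var(U) = (3)²var(T_1) + (2)²var(T_2) + (1)²var(T_3)
= (3)²·1.75 + (2)²·7.5 + (1)²·11 = 56.75
SD(U) = √56.75 ≈ 7.533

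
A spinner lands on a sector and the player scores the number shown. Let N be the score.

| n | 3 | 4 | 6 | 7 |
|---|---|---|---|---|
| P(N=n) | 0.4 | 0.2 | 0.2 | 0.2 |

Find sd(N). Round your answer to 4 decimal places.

E[N] = (3)(0.4) + (4)(0.2) + (6)(0.2) + (7)(0.2) = 4.6
E[N²] = (3)²(0.4) + (4)²(0.2) + (6)²(0.2) + (7)²(0.2) = 23.8
var(N) = E[N²] − (E[N])² = 23.8 − (4.6)² = 2.64
sd(N) = √2.64 ≈ 1.6248

1.6248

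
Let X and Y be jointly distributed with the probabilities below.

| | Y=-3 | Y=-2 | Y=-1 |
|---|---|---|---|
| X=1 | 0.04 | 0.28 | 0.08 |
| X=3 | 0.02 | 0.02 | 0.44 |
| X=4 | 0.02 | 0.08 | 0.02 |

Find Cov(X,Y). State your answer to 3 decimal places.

0.233

E[X] = 2.32,  E[Y] = -1.54
E[XY] = -3.34
Cov(X,Y) = E[XY] − E[X]E[Y] = -3.34 − (2.32)(-1.54) = 0.2328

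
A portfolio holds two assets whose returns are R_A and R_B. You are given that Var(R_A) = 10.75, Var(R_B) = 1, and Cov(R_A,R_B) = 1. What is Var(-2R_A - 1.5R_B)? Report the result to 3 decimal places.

51.250

Var(-2R_A - 1.5R_B) = (-2)²·Var(R_A) + (-1.5)²·Var(R_B) + 2·(-2)·(-1.5)·Cov(R_A,R_B)
= 4·10.75 + 2.25·1 + 6·1 = 51.25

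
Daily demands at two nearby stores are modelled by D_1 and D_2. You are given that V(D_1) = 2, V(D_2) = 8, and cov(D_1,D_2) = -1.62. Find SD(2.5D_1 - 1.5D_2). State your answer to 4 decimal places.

V(2.5D_1 - 1.5D_2) = (2.5)²·V(D_1) + (-1.5)²·V(D_2) + 2·(2.5)·(-1.5)·cov(D_1,D_2)
= 6.25·2 + 2.25·8 + -7.5·-1.62 = 42.65
SD(2.5D_1 - 1.5D_2) = √42.65 ≈ 6.5307

6.5307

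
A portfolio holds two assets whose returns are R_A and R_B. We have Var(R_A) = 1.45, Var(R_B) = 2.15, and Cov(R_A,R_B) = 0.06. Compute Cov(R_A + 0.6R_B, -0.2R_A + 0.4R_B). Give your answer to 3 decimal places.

Cov(R_A + 0.6R_B, -0.2R_A + 0.4R_B) = (1)(-0.2)Var(R_A) + (0.6)(0.4)Var(R_B) + [(1)(0.4) + (0.6)(-0.2)]Cov(R_A,R_B)
= -0.2·1.45 + 0.24·2.15 + 0.28·0.06 = 0.2428

0.243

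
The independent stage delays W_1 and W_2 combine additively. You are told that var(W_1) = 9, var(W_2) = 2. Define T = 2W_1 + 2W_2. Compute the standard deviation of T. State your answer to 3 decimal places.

6.633

By independence, var(T) = (2)²var(W_1) + (2)²var(W_2)
= (2)²·9 + (2)²·2 = 44
SD(T) = √44 ≈ 6.633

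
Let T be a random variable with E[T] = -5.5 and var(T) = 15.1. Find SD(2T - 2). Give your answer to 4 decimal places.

7.7717

var(2T - 2) = (2)²·15.1 = 60.4
SD(2T - 2) = √60.4 ≈ 7.7717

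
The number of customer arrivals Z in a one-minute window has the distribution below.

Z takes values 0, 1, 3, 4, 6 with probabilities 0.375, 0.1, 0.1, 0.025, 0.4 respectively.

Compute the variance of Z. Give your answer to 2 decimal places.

7.39

E[Z] = (0)(0.375) + (1)(0.1) + (3)(0.1) + (4)(0.025) + (6)(0.4) = 2.9
E[Z²] = (0)²(0.375) + (1)²(0.1) + (3)²(0.1) + (4)²(0.025) + (6)²(0.4) = 15.8
var(Z) = E[Z²] − (E[Z])² = 15.8 − (2.9)² = 7.39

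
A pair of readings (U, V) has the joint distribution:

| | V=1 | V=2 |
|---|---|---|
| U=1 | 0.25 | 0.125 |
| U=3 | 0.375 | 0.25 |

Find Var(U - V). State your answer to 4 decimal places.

E[U] = 2.25,  E[V] = 1.375,  E[UV] = 3.125
Var(U) = 6 − (2.25)² = 0.9375;  Var(V) = 2.125 − (1.375)² = 0.234375
cov(U,V) = 3.125 − (2.25)(1.375) = 0.03125
Var(U - V) = (1)²·0.9375 + (-1)²·0.234375 + 2·(1)·(-1)·0.03125 = 1.109375

1.1094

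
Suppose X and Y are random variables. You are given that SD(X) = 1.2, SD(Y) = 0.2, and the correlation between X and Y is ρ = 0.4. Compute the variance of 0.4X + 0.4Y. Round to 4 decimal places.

0.2675

V(X) = (1.2)² = 1.44;  V(Y) = (0.2)² = 0.04
cov(X,Y) = ρ·SD(X)·SD(Y) = 0.4·1.2·0.2 = 0.096
V(0.4X + 0.4Y) = (0.4)²·V(X) + (0.4)²·V(Y) + 2·(0.4)·(0.4)·cov(X,Y)
= 0.16·1.44 + 0.16·0.04 + 0.32·0.096 = 0.26752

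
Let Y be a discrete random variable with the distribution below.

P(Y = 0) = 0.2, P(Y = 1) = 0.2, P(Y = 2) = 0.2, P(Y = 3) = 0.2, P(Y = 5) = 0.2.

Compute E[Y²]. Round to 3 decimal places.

7.800

E[Y²] = (0)²(0.2) + (1)²(0.2) + (2)²(0.2) + (3)²(0.2) + (5)²(0.2) = 7.8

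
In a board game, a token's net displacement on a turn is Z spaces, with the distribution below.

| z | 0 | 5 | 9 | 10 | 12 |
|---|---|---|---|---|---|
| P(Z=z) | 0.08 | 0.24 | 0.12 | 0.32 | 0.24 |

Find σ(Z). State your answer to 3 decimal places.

3.520

E[Z] = (0)(0.08) + (5)(0.24) + (9)(0.12) + (10)(0.32) + (12)(0.24) = 8.36
E[Z²] = (0)²(0.08) + (5)²(0.24) + (9)²(0.12) + (10)²(0.32) + (12)²(0.24) = 82.28
Var(Z) = E[Z²] − (E[Z])² = 82.28 − (8.36)² = 12.3904
σ(Z) = √12.3904 ≈ 3.520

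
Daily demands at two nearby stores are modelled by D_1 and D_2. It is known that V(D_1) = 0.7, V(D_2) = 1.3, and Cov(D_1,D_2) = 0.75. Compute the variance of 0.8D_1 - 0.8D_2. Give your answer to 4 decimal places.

V(0.8D_1 - 0.8D_2) = (0.8)²·V(D_1) + (-0.8)²·V(D_2) + 2·(0.8)·(-0.8)·Cov(D_1,D_2)
= 0.64·0.7 + 0.64·1.3 + -1.28·0.75 = 0.32

0.3200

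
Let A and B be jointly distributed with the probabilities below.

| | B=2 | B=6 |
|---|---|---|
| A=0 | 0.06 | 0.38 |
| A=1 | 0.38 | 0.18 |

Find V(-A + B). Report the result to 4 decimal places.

5.2576

E[A] = 0.56,  E[B] = 4.24,  E[AB] = 1.84
V(A) = 0.56 − (0.56)² = 0.2464;  V(B) = 21.92 − (4.24)² = 3.9424
Cov(A,B) = 1.84 − (0.56)(4.24) = -0.5344
V(-A + B) = (-1)²·0.2464 + (1)²·3.9424 + 2·(-1)·(1)·-0.5344 = 5.2576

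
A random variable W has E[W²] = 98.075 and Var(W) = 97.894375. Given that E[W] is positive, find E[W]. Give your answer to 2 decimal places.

0.43

(E[W])² = E[W²] − Var(W) = 98.075 − 97.894375 = 0.180625
E[W] = √0.180625 = 0.425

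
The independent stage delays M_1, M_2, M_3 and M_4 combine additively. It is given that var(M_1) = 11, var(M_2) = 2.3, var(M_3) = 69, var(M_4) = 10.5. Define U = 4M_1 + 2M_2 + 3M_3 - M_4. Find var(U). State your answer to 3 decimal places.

By independence, var(U) = (4)²var(M_1) + (2)²var(M_2) + (3)²var(M_3) + (-1)²var(M_4)
= (4)²·11 + (2)²·2.3 + (3)²·69 + (-1)²·10.5 = 816.7

816.700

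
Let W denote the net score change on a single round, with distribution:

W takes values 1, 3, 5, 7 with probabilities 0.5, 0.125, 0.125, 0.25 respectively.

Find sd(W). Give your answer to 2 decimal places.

2.54

E[W] = (1)(0.5) + (3)(0.125) + (5)(0.125) + (7)(0.25) = 3.25
E[W²] = (1)²(0.5) + (3)²(0.125) + (5)²(0.125) + (7)²(0.25) = 17
Var(W) = E[W²] − (E[W])² = 17 − (3.25)² = 6.4375
sd(W) = √6.4375 ≈ 2.54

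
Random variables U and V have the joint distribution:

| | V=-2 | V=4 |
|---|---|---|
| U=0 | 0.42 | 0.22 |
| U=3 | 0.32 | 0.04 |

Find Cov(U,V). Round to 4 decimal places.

E[U] = 1.08,  E[V] = -0.44
E[UV] = -1.44
Cov(U,V) = E[UV] − E[U]E[V] = -1.44 − (1.08)(-0.44) = -0.9648

-0.9648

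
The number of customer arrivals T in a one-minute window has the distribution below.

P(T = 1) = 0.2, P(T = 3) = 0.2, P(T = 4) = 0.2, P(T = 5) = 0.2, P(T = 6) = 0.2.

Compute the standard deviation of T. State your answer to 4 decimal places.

1.7205

E[T] = (1)(0.2) + (3)(0.2) + (4)(0.2) + (5)(0.2) + (6)(0.2) = 3.8
E[T²] = (1)²(0.2) + (3)²(0.2) + (4)²(0.2) + (5)²(0.2) + (6)²(0.2) = 17.4
V(T) = E[T²] − (E[T])² = 17.4 − (3.8)² = 2.96
σ(T) = √2.96 ≈ 1.7205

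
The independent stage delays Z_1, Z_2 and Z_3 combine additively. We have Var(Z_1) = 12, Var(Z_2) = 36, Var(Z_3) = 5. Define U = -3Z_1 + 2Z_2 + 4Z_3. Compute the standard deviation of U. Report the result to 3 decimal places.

18.221

By independence, Var(U) = (-3)²Var(Z_1) + (2)²Var(Z_2) + (4)²Var(Z_3)
= (-3)²·12 + (2)²·36 + (4)²·5 = 332
SD(U) = √332 ≈ 18.221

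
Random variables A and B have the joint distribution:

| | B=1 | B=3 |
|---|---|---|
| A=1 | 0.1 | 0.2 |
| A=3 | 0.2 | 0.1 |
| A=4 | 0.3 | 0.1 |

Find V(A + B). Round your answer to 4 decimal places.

1.6400

E[A] = 2.8,  E[B] = 1.8,  E[AB] = 4.6
V(A) = 9.4 − (2.8)² = 1.56;  V(B) = 4.2 − (1.8)² = 0.96
Cov(A,B) = 4.6 − (2.8)(1.8) = -0.44
V(A + B) = (1)²·1.56 + (1)²·0.96 + 2·(1)·(1)·-0.44 = 1.64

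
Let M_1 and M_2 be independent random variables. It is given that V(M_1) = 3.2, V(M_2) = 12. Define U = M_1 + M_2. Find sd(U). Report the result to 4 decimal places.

3.8987

By independence, V(U) = (1)²V(M_1) + (1)²V(M_2)
= (1)²·3.2 + (1)²·12 = 15.2
sd(U) = √15.2 ≈ 3.8987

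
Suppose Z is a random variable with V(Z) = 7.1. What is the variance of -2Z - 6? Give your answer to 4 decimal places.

V(-2Z - 6) = (-2)²·V(Z) = 4·7.1 = 28.4

28.4000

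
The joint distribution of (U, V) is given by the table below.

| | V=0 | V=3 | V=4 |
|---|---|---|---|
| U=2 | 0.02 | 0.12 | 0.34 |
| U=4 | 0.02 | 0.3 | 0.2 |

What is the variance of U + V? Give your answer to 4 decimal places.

1.4084

E[U] = 3.04,  E[V] = 3.42,  E[UV] = 10.24
var(U) = 10.24 − (3.04)² = 0.9984;  var(V) = 12.42 − (3.42)² = 0.7236
Cov(U,V) = 10.24 − (3.04)(3.42) = -0.1568
var(U + V) = (1)²·0.9984 + (1)²·0.7236 + 2·(1)·(1)·-0.1568 = 1.4084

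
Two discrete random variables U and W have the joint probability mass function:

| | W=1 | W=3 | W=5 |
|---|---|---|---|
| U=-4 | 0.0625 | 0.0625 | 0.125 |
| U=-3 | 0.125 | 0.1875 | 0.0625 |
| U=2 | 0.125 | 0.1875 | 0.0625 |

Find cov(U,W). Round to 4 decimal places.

-0.5469

E[U] = -1.375,  E[W] = 2.875
E[UW] = -4.5
cov(U,W) = E[UW] − E[U]E[W] = -4.5 − (-1.375)(2.875) = -0.546875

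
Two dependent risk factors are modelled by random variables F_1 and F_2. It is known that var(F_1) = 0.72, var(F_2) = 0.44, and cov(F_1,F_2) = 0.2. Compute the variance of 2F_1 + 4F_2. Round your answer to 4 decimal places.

var(2F_1 + 4F_2) = (2)²·var(F_1) + (4)²·var(F_2) + 2·(2)·(4)·cov(F_1,F_2)
= 4·0.72 + 16·0.44 + 16·0.2 = 13.12

13.1200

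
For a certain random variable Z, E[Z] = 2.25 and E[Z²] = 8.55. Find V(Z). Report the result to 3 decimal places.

V(Z) = 8.55 − (2.25)² = 3.4875

3.488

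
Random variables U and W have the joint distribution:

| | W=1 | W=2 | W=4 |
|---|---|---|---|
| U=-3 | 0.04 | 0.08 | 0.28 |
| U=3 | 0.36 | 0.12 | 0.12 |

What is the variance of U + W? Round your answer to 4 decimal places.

E[U] = 0.6,  E[W] = 2.4,  E[UW] = -0.72
Var(U) = 9 − (0.6)² = 8.64;  Var(W) = 7.6 − (2.4)² = 1.84
Cov(U,W) = -0.72 − (0.6)(2.4) = -2.16
Var(U + W) = (1)²·8.64 + (1)²·1.84 + 2·(1)·(1)·-2.16 = 6.16

6.1600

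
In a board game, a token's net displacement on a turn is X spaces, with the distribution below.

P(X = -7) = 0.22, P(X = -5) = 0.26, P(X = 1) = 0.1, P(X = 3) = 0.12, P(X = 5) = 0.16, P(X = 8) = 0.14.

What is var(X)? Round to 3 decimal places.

31.208

E[X] = (-7)(0.22) + (-5)(0.26) + (1)(0.1) + (3)(0.12) + (5)(0.16) + (8)(0.14) = -0.46
E[X²] = (-7)²(0.22) + (-5)²(0.26) + (1)²(0.1) + (3)²(0.12) + (5)²(0.16) + (8)²(0.14) = 31.42
var(X) = E[X²] − (E[X])² = 31.42 − (-0.46)² = 31.2084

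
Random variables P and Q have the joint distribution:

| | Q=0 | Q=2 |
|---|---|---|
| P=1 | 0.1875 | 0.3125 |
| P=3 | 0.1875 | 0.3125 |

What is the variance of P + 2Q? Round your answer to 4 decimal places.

E[P] = 2,  E[Q] = 1.25,  E[PQ] = 2.5
V(P) = 5 − (2)² = 1;  V(Q) = 2.5 − (1.25)² = 0.9375
Cov(P,Q) = 2.5 − (2)(1.25) = 0
V(P + 2Q) = (1)²·1 + (2)²·0.9375 + 2·(1)·(2)·0 = 4.75

4.7500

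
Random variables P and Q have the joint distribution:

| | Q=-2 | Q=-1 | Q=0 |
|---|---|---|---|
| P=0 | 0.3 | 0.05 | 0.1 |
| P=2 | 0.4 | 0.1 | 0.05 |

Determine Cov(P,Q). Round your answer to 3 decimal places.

-0.095

E[P] = 1.1,  E[Q] = -1.55
E[PQ] = -1.8
Cov(P,Q) = E[PQ] − E[P]E[Q] = -1.8 − (1.1)(-1.55) = -0.095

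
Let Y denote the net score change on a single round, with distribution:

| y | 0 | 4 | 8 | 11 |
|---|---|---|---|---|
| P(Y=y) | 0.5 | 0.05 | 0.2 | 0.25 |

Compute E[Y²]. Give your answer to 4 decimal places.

E[Y²] = (0)²(0.5) + (4)²(0.05) + (8)²(0.2) + (11)²(0.25) = 43.85

43.8500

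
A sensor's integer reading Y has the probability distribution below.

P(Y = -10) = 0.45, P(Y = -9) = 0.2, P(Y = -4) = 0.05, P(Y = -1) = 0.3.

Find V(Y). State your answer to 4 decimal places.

16.0600

E[Y] = (-10)(0.45) + (-9)(0.2) + (-4)(0.05) + (-1)(0.3) = -6.8
E[Y²] = (-10)²(0.45) + (-9)²(0.2) + (-4)²(0.05) + (-1)²(0.3) = 62.3
V(Y) = E[Y²] − (E[Y])² = 62.3 − (-6.8)² = 16.06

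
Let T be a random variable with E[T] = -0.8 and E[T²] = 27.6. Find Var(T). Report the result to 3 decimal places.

26.960

Var(T) = 27.6 − (-0.8)² = 26.96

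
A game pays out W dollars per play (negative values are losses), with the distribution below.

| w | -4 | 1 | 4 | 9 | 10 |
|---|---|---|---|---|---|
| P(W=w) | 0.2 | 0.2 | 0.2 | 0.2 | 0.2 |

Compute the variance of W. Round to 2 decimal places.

26.80

E[W] = (-4)(0.2) + (1)(0.2) + (4)(0.2) + (9)(0.2) + (10)(0.2) = 4
E[W²] = (-4)²(0.2) + (1)²(0.2) + (4)²(0.2) + (9)²(0.2) + (10)²(0.2) = 42.8
var(W) = E[W²] − (E[W])² = 42.8 − (4)² = 26.8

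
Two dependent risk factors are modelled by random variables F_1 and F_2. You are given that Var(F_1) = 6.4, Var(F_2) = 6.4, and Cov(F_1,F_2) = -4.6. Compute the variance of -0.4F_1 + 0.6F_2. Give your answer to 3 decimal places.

Var(-0.4F_1 + 0.6F_2) = (-0.4)²·Var(F_1) + (0.6)²·Var(F_2) + 2·(-0.4)·(0.6)·Cov(F_1,F_2)
= 0.16·6.4 + 0.36·6.4 + -0.48·-4.6 = 5.536

5.536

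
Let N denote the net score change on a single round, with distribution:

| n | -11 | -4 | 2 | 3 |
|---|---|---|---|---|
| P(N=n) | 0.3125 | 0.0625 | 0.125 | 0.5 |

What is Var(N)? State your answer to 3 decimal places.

E[N] = (-11)(0.3125) + (-4)(0.0625) + (2)(0.125) + (3)(0.5) = -1.9375
E[N²] = (-11)²(0.3125) + (-4)²(0.0625) + (2)²(0.125) + (3)²(0.5) = 43.8125
Var(N) = E[N²] − (E[N])² = 43.8125 − (-1.9375)² = 40.05859375

40.059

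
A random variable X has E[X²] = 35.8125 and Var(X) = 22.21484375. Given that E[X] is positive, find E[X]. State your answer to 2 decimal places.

3.69

(E[X])² = E[X²] − Var(X) = 35.8125 − 22.21484375 = 13.59765625
E[X] = √13.59765625 = 3.6875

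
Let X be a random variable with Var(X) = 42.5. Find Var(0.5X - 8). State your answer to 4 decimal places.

10.6250

Var(0.5X - 8) = (0.5)²·Var(X) = 0.25·42.5 = 10.625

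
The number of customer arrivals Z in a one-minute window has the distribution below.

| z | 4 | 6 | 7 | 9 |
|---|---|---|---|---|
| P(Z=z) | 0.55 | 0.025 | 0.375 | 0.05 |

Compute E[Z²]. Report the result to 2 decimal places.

32.13

E[Z²] = (4)²(0.55) + (6)²(0.025) + (7)²(0.375) + (9)²(0.05) = 32.125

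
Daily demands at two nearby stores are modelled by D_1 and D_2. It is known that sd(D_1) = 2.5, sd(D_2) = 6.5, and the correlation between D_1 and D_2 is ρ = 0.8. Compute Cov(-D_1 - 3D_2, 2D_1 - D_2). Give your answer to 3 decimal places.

var(D_1) = (2.5)² = 6.25;  var(D_2) = (6.5)² = 42.25
Cov(D_1,D_2) = ρ·sd(D_1)·sd(D_2) = 0.8·2.5·6.5 = 13
Cov(-D_1 - 3D_2, 2D_1 - D_2) = (-1)(2)var(D_1) + (-3)(-1)var(D_2) + [(-1)(-1) + (-3)(2)]Cov(D_1,D_2)
= -2·6.25 + 3·42.25 + -5·13 = 49.25

49.250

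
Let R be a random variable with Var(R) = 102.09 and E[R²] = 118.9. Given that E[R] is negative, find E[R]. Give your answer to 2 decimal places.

(E[R])² = E[R²] − Var(R) = 118.9 − 102.09 = 16.81
E[R] = −√16.81 = -4.1

-4.10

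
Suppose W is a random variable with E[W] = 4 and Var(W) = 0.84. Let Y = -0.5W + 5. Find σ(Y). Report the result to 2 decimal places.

0.46

Var(-0.5W + 5) = (-0.5)²·0.84 = 0.21
σ(Y) = √0.21 ≈ 0.46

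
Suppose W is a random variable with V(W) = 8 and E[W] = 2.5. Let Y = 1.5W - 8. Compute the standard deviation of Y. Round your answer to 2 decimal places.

4.24

V(1.5W - 8) = (1.5)²·8 = 18
SD(Y) = √18 ≈ 4.24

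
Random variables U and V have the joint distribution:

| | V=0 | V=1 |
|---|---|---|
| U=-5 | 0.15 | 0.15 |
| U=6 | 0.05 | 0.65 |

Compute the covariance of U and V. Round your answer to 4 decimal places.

0.9900

E[U] = 2.7,  E[V] = 0.8
E[UV] = 3.15
Cov(U,V) = E[UV] − E[U]E[V] = 3.15 − (2.7)(0.8) = 0.99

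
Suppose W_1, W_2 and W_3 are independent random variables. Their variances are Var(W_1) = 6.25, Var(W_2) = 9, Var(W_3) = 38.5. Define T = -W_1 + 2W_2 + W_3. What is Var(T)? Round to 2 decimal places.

By independence, Var(T) = (-1)²Var(W_1) + (2)²Var(W_2) + (1)²Var(W_3)
= (-1)²·6.25 + (2)²·9 + (1)²·38.5 = 80.75

80.75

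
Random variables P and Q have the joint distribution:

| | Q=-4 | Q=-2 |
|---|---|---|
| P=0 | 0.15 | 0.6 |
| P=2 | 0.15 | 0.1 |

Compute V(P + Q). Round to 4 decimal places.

E[P] = 0.5,  E[Q] = -2.6,  E[PQ] = -1.6
V(P) = 1 − (0.5)² = 0.75;  V(Q) = 7.6 − (-2.6)² = 0.84
Cov(P,Q) = -1.6 − (0.5)(-2.6) = -0.3
V(P + Q) = (1)²·0.75 + (1)²·0.84 + 2·(1)·(1)·-0.3 = 0.99

0.9900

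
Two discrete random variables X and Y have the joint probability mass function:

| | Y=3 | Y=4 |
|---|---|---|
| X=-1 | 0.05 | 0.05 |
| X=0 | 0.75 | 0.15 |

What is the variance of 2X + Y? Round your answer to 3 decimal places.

0.400

E[X] = -0.1,  E[Y] = 3.2,  E[XY] = -0.35
V(X) = 0.1 − (-0.1)² = 0.09;  V(Y) = 10.4 − (3.2)² = 0.16
Cov(X,Y) = -0.35 − (-0.1)(3.2) = -0.03
V(2X + Y) = (2)²·0.09 + (1)²·0.16 + 2·(2)·(1)·-0.03 = 0.4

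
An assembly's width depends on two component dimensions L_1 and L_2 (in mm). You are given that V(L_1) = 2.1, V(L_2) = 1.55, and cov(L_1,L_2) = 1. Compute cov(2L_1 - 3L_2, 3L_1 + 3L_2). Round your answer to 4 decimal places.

-4.3500

cov(2L_1 - 3L_2, 3L_1 + 3L_2) = (2)(3)V(L_1) + (-3)(3)V(L_2) + [(2)(3) + (-3)(3)]cov(L_1,L_2)
= 6·2.1 + -9·1.55 + -3·1 = -4.35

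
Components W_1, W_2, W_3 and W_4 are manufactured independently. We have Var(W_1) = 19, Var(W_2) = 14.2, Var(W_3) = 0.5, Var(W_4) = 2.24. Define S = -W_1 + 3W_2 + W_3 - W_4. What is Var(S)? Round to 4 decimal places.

149.5400

By independence, Var(S) = (-1)²Var(W_1) + (3)²Var(W_2) + (1)²Var(W_3) + (-1)²Var(W_4)
= (-1)²·19 + (3)²·14.2 + (1)²·0.5 + (-1)²·2.24 = 149.54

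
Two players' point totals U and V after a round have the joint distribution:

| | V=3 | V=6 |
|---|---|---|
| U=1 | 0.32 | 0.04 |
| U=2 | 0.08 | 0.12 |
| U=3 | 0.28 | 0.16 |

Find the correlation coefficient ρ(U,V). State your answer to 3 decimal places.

E[U] = 2.08,  E[V] = 3.96
E[UV] = 8.52
Cov(U,V) = E[UV] − E[U]E[V] = 8.52 − (2.08)(3.96) = 0.2832
var(U) = 0.7936,  var(V) = 1.9584
ρ = 0.2832 / √(0.7936·1.9584) ≈ 0.227

0.227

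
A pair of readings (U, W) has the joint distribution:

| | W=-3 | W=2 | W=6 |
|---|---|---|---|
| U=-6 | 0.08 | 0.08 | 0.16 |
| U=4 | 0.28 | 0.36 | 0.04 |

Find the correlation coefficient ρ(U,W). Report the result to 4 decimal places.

E[U] = 0.8,  E[W] = 1
E[UW] = -4.8
Cov(U,W) = E[UW] − E[U]E[W] = -4.8 − (0.8)(1) = -5.6
V(U) = 21.76,  V(W) = 11.2
ρ = -5.6 / √(21.76·11.2) ≈ -0.3587

-0.3587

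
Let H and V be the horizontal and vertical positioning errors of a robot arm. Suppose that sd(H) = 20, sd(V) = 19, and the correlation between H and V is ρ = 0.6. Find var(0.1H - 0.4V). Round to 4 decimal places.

43.5200

var(H) = (20)² = 400;  var(V) = (19)² = 361
cov(H,V) = ρ·sd(H)·sd(V) = 0.6·20·19 = 228
var(0.1H - 0.4V) = (0.1)²·var(H) + (-0.4)²·var(V) + 2·(0.1)·(-0.4)·cov(H,V)
= 0.01·400 + 0.16·361 + -0.08·228 = 43.52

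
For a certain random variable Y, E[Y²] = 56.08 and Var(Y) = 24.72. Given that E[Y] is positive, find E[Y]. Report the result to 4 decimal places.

(E[Y])² = E[Y²] − Var(Y) = 56.08 − 24.72 = 31.36
E[Y] = √31.36 = 5.6

5.6000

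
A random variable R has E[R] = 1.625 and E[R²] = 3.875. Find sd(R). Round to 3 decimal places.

1.111

var(R) = 3.875 − (1.625)² = 1.234375
sd(R) = √1.234375 ≈ 1.111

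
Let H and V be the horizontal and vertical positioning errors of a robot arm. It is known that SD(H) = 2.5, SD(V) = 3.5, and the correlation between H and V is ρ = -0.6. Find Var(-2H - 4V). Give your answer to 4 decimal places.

137.0000

Var(H) = (2.5)² = 6.25;  Var(V) = (3.5)² = 12.25
cov(H,V) = ρ·SD(H)·SD(V) = -0.6·2.5·3.5 = -5.25
Var(-2H - 4V) = (-2)²·Var(H) + (-4)²·Var(V) + 2·(-2)·(-4)·cov(H,V)
= 4·6.25 + 16·12.25 + 16·-5.25 = 137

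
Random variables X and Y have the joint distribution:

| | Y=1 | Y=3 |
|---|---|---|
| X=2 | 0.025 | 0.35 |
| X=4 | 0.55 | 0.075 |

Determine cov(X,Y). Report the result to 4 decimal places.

E[X] = 3.25,  E[Y] = 1.85
E[XY] = 5.25
cov(X,Y) = E[XY] − E[X]E[Y] = 5.25 − (3.25)(1.85) = -0.7625

-0.7625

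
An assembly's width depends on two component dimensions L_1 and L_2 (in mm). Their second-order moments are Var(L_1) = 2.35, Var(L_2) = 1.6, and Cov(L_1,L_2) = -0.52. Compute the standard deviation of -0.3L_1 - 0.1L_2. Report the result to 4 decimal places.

0.4431

Var(-0.3L_1 - 0.1L_2) = (-0.3)²·Var(L_1) + (-0.1)²·Var(L_2) + 2·(-0.3)·(-0.1)·Cov(L_1,L_2)
= 0.09·2.35 + 0.01·1.6 + 0.06·-0.52 = 0.1963
SD(-0.3L_1 - 0.1L_2) = √0.1963 ≈ 0.4431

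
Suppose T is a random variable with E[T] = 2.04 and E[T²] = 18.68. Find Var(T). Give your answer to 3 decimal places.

Var(T) = 18.68 − (2.04)² = 14.5184

14.518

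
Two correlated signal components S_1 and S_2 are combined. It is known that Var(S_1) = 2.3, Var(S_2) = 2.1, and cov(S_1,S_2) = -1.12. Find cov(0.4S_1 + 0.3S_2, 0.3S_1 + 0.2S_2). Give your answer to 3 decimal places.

0.212

cov(0.4S_1 + 0.3S_2, 0.3S_1 + 0.2S_2) = (0.4)(0.3)Var(S_1) + (0.3)(0.2)Var(S_2) + [(0.4)(0.2) + (0.3)(0.3)]cov(S_1,S_2)
= 0.12·2.3 + 0.06·2.1 + 0.17·-1.12 = 0.2116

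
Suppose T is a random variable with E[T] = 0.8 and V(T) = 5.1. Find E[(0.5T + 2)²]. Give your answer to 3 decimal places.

E[0.5T + 2] = 0.5·0.8 + 2 = 2.4
V(0.5T + 2) = (0.5)²·5.1 = 1.275
E[(0.5T + 2)²] = V((0.5T + 2)) + (E[(0.5T + 2)])² = 1.275 + (2.4)² = 7.035

7.035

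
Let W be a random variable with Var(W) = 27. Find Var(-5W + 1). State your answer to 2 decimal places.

Var(-5W + 1) = (-5)²·Var(W) = 25·27 = 675

675.00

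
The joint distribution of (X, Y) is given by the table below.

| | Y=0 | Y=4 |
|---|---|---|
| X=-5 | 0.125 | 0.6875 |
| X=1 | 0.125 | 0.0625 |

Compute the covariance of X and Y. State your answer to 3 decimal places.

E[X] = -3.875,  E[Y] = 3
E[XY] = -13.5
Cov(X,Y) = E[XY] − E[X]E[Y] = -13.5 − (-3.875)(3) = -1.875

-1.875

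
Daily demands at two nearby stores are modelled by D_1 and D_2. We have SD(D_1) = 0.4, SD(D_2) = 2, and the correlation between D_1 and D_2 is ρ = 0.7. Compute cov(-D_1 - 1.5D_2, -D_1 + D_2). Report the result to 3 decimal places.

Var(D_1) = (0.4)² = 0.16;  Var(D_2) = (2)² = 4
cov(D_1,D_2) = ρ·SD(D_1)·SD(D_2) = 0.7·0.4·2 = 0.56
cov(-D_1 - 1.5D_2, -D_1 + D_2) = (-1)(-1)Var(D_1) + (-1.5)(1)Var(D_2) + [(-1)(1) + (-1.5)(-1)]cov(D_1,D_2)
= 1·0.16 + -1.5·4 + 0.5·0.56 = -5.56

-5.560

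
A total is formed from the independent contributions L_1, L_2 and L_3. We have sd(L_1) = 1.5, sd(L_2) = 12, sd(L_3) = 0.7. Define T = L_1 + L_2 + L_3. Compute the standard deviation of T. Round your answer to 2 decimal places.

Var(L_1) = 2.25, Var(L_2) = 144, Var(L_3) = 0.49
By independence, Var(T) = (1)²Var(L_1) + (1)²Var(L_2) + (1)²Var(L_3)
= (1)²·2.25 + (1)²·144 + (1)²·0.49 = 146.74
sd(T) = √146.74 ≈ 12.11

12.11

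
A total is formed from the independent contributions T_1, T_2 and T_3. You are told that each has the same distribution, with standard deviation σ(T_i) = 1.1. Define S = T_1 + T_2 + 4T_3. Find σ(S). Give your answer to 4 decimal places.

Var(T_i) = (1.1)² = 1.21
By independence, Var(S) = (1)²Var(T_1) + (1)²Var(T_2) + (4)²Var(T_3)
= (1)²·1.21 + (1)²·1.21 + (4)²·1.21 = 21.78
σ(S) = √21.78 ≈ 4.6669

4.6669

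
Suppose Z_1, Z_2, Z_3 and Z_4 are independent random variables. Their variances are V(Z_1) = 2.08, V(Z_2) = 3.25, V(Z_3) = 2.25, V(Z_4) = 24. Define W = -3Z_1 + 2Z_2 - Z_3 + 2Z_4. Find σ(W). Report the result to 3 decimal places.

11.400

By independence, V(W) = (-3)²V(Z_1) + (2)²V(Z_2) + (-1)²V(Z_3) + (2)²V(Z_4)
= (-3)²·2.08 + (2)²·3.25 + (-1)²·2.25 + (2)²·24 = 129.97
σ(W) = √129.97 ≈ 11.400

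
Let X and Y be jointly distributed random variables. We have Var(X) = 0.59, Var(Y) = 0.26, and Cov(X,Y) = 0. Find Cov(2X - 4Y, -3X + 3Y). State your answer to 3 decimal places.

Cov(2X - 4Y, -3X + 3Y) = (2)(-3)Var(X) + (-4)(3)Var(Y) + [(2)(3) + (-4)(-3)]Cov(X,Y)
= -6·0.59 + -12·0.26 + 18·0 = -6.66

-6.660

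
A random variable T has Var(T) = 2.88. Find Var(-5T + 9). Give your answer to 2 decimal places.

72.00

Var(-5T + 9) = (-5)²·Var(T) = 25·2.88 = 72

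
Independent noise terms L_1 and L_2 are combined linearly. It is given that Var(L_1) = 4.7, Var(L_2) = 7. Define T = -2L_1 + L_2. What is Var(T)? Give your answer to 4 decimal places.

By independence, Var(T) = (-2)²Var(L_1) + (1)²Var(L_2)
= (-2)²·4.7 + (1)²·7 = 25.8

25.8000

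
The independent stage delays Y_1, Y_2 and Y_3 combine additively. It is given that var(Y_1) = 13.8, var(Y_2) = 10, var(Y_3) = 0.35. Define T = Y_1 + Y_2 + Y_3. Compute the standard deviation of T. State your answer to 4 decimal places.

4.9143

By independence, var(T) = (1)²var(Y_1) + (1)²var(Y_2) + (1)²var(Y_3)
= (1)²·13.8 + (1)²·10 + (1)²·0.35 = 24.15
SD(T) = √24.15 ≈ 4.9143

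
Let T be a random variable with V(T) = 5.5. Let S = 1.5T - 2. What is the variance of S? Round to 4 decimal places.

V(1.5T - 2) = (1.5)²·V(T) = 2.25·5.5 = 12.375

12.3750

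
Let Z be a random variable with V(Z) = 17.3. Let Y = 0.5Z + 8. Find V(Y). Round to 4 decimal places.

V(0.5Z + 8) = (0.5)²·V(Z) = 0.25·17.3 = 4.325

4.3250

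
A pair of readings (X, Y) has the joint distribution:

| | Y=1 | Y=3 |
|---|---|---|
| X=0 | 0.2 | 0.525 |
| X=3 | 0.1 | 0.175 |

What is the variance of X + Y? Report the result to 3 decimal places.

2.424

E[X] = 0.825,  E[Y] = 2.4,  E[XY] = 1.875
Var(X) = 2.475 − (0.825)² = 1.794375;  Var(Y) = 6.6 − (2.4)² = 0.84
Cov(X,Y) = 1.875 − (0.825)(2.4) = -0.105
Var(X + Y) = (1)²·1.794375 + (1)²·0.84 + 2·(1)·(1)·-0.105 = 2.424375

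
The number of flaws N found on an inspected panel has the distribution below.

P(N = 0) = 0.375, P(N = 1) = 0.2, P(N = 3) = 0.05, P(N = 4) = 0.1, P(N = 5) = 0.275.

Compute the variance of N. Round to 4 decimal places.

E[N] = (0)(0.375) + (1)(0.2) + (3)(0.05) + (4)(0.1) + (5)(0.275) = 2.125
E[N²] = (0)²(0.375) + (1)²(0.2) + (3)²(0.05) + (4)²(0.1) + (5)²(0.275) = 9.125
Var(N) = E[N²] − (E[N])² = 9.125 − (2.125)² = 4.609375

4.6094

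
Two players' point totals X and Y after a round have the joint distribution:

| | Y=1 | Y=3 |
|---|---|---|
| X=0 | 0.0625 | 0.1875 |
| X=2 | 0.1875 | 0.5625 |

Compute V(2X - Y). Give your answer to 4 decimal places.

E[X] = 1.5,  E[Y] = 2.5,  E[XY] = 3.75
V(X) = 3 − (1.5)² = 0.75;  V(Y) = 7 − (2.5)² = 0.75
Cov(X,Y) = 3.75 − (1.5)(2.5) = 0
V(2X - Y) = (2)²·0.75 + (-1)²·0.75 + 2·(2)·(-1)·0 = 3.75

3.7500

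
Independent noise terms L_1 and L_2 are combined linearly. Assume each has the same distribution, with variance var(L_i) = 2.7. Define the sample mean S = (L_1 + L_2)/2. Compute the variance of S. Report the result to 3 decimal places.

By independence, var(S) = (0.5)²var(L_1) + (0.5)²var(L_2)
= (0.5)²·2.7 + (0.5)²·2.7 = 1.35

1.350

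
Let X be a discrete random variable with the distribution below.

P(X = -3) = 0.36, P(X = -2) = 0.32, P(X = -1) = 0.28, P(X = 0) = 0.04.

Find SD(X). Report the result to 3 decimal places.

E[X] = (-3)(0.36) + (-2)(0.32) + (-1)(0.28) + (0)(0.04) = -2
E[X²] = (-3)²(0.36) + (-2)²(0.32) + (-1)²(0.28) + (0)²(0.04) = 4.8
Var(X) = E[X²] − (E[X])² = 4.8 − (-2)² = 0.8
SD(X) = √0.8 ≈ 0.894

0.894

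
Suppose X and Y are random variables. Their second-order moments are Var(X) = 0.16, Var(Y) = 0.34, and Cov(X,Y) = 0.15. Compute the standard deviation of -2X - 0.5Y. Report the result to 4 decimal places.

1.0124

Var(-2X - 0.5Y) = (-2)²·Var(X) + (-0.5)²·Var(Y) + 2·(-2)·(-0.5)·Cov(X,Y)
= 4·0.16 + 0.25·0.34 + 2·0.15 = 1.025
SD(-2X - 0.5Y) = √1.025 ≈ 1.0124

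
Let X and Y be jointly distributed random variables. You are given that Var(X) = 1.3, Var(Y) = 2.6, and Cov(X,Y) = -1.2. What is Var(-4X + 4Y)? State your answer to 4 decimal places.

100.8000

Var(-4X + 4Y) = (-4)²·Var(X) + (4)²·Var(Y) + 2·(-4)·(4)·Cov(X,Y)
= 16·1.3 + 16·2.6 + -32·-1.2 = 100.8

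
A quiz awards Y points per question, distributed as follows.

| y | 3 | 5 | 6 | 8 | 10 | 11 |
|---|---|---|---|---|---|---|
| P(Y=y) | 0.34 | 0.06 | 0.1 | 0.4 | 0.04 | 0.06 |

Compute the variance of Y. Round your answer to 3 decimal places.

E[Y] = (3)(0.34) + (5)(0.06) + (6)(0.1) + (8)(0.4) + (10)(0.04) + (11)(0.06) = 6.18
E[Y²] = (3)²(0.34) + (5)²(0.06) + (6)²(0.1) + (8)²(0.4) + (10)²(0.04) + (11)²(0.06) = 45.02
var(Y) = E[Y²] − (E[Y])² = 45.02 − (6.18)² = 6.8276

6.828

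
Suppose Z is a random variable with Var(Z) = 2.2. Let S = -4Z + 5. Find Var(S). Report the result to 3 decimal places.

35.200

Var(-4Z + 5) = (-4)²·Var(Z) = 16·2.2 = 35.2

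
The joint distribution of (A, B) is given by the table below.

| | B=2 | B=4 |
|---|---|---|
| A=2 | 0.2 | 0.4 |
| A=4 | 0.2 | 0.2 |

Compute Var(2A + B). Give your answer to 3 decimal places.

E[A] = 2.8,  E[B] = 3.2,  E[AB] = 8.8
Var(A) = 8.8 − (2.8)² = 0.96;  Var(B) = 11.2 − (3.2)² = 0.96
cov(A,B) = 8.8 − (2.8)(3.2) = -0.16
Var(2A + B) = (2)²·0.96 + (1)²·0.96 + 2·(2)·(1)·-0.16 = 4.16

4.160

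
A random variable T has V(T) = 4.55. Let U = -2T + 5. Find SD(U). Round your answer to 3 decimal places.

V(-2T + 5) = (-2)²·4.55 = 18.2
SD(U) = √18.2 ≈ 4.266

4.266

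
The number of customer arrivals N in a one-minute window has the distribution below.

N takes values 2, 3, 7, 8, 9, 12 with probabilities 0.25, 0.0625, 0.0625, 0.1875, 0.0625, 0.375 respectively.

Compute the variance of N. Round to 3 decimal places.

16.590

E[N] = (2)(0.25) + (3)(0.0625) + (7)(0.0625) + (8)(0.1875) + (9)(0.0625) + (12)(0.375) = 7.6875
E[N²] = (2)²(0.25) + (3)²(0.0625) + (7)²(0.0625) + (8)²(0.1875) + (9)²(0.0625) + (12)²(0.375) = 75.6875
Var(N) = E[N²] − (E[N])² = 75.6875 − (7.6875)² = 16.58984375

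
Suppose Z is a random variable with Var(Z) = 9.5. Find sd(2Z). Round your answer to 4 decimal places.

6.1644

Var(2Z) = (2)²·9.5 = 38
sd(2Z) = √38 ≈ 6.1644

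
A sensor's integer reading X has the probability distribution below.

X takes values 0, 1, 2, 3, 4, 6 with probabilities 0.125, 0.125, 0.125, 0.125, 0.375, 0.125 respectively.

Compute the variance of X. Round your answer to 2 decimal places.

E[X] = (0)(0.125) + (1)(0.125) + (2)(0.125) + (3)(0.125) + (4)(0.375) + (6)(0.125) = 3
E[X²] = (0)²(0.125) + (1)²(0.125) + (2)²(0.125) + (3)²(0.125) + (4)²(0.375) + (6)²(0.125) = 12.25
Var(X) = E[X²] − (E[X])² = 12.25 − (3)² = 3.25

3.25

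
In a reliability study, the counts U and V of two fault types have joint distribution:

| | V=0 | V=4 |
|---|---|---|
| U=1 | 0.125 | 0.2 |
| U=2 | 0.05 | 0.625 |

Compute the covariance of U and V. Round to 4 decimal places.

E[U] = 1.675,  E[V] = 3.3
E[UV] = 5.8
cov(U,V) = E[UV] − E[U]E[V] = 5.8 − (1.675)(3.3) = 0.2725

0.2725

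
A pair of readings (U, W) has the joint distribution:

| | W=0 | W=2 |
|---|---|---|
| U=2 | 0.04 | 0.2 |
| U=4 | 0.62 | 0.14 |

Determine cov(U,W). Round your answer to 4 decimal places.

-0.4736

E[U] = 3.52,  E[W] = 0.68
E[UW] = 1.92
cov(U,W) = E[UW] − E[U]E[W] = 1.92 − (3.52)(0.68) = -0.4736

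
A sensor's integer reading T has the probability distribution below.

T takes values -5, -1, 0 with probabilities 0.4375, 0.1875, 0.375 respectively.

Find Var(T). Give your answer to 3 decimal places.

E[T] = (-5)(0.4375) + (-1)(0.1875) + (0)(0.375) = -2.375
E[T²] = (-5)²(0.4375) + (-1)²(0.1875) + (0)²(0.375) = 11.125
Var(T) = E[T²] − (E[T])² = 11.125 − (-2.375)² = 5.484375

5.484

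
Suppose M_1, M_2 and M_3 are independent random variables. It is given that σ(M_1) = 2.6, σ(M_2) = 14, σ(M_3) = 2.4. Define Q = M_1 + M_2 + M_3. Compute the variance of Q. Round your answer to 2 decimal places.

V(M_1) = 6.76, V(M_2) = 196, V(M_3) = 5.76
By independence, V(Q) = (1)²V(M_1) + (1)²V(M_2) + (1)²V(M_3)
= (1)²·6.76 + (1)²·196 + (1)²·5.76 = 208.52

208.52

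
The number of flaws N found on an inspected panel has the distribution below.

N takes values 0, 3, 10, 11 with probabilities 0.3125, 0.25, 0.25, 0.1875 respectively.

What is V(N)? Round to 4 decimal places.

E[N] = (0)(0.3125) + (3)(0.25) + (10)(0.25) + (11)(0.1875) = 5.3125
E[N²] = (0)²(0.3125) + (3)²(0.25) + (10)²(0.25) + (11)²(0.1875) = 49.9375
V(N) = E[N²] − (E[N])² = 49.9375 − (5.3125)² = 21.71484375

21.7148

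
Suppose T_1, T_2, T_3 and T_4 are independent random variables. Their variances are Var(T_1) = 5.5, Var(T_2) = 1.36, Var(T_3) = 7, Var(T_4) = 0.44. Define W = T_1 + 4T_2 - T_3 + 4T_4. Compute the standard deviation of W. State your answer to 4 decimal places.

6.4265

By independence, Var(W) = (1)²Var(T_1) + (4)²Var(T_2) + (-1)²Var(T_3) + (4)²Var(T_4)
= (1)²·5.5 + (4)²·1.36 + (-1)²·7 + (4)²·0.44 = 41.3
SD(W) = √41.3 ≈ 6.4265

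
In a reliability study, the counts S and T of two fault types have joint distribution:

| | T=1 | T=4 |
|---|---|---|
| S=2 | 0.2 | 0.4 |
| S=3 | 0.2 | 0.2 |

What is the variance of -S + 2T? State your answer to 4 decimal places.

E[S] = 2.4,  E[T] = 2.8,  E[ST] = 6.6
var(S) = 6 − (2.4)² = 0.24;  var(T) = 10 − (2.8)² = 2.16
Cov(S,T) = 6.6 − (2.4)(2.8) = -0.12
var(-S + 2T) = (-1)²·0.24 + (2)²·2.16 + 2·(-1)·(2)·-0.12 = 9.36

9.3600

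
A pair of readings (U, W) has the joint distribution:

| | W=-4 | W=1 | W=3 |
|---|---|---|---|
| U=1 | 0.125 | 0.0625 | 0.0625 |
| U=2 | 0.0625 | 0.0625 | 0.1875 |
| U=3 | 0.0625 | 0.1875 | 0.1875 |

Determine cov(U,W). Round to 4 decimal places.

E[U] = 2.1875,  E[W] = 0.625
E[UW] = 2
cov(U,W) = E[UW] − E[U]E[W] = 2 − (2.1875)(0.625) = 0.6328125

0.6328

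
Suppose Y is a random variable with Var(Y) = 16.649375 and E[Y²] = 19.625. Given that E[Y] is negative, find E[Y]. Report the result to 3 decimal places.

-1.725

(E[Y])² = E[Y²] − Var(Y) = 19.625 − 16.649375 = 2.975625
E[Y] = −√2.975625 = -1.725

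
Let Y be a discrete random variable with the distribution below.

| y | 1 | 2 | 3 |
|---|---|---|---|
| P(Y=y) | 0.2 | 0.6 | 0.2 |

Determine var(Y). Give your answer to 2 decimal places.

0.40

E[Y] = (1)(0.2) + (2)(0.6) + (3)(0.2) = 2
E[Y²] = (1)²(0.2) + (2)²(0.6) + (3)²(0.2) = 4.4
var(Y) = E[Y²] − (E[Y])² = 4.4 − (2)² = 0.4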